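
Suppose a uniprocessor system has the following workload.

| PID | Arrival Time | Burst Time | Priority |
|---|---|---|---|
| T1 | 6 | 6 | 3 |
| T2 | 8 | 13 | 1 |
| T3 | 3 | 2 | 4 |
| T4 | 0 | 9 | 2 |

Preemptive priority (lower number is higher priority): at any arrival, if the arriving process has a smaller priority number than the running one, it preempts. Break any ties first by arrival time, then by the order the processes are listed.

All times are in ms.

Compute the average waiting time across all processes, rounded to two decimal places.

Schedule: | T4 0-8 | T2 8-21 | T4 21-22 | T1 22-28 | T3 28-30 |
Completion: T1=28  T2=21  T3=30  T4=22
Turnaround (C−A): T1=22  T2=13  T3=27  T4=22
Waiting times: T1=16, T2=0, T3=25, T4=13
Average waiting = (16+0+25+13) / 4 = 54/4 = 13.50

13.50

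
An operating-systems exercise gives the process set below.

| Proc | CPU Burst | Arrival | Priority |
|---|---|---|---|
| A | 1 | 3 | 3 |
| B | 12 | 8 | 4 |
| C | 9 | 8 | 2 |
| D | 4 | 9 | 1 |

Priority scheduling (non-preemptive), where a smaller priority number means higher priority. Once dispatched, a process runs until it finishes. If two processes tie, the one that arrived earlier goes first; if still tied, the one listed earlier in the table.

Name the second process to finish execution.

Gantt: | idle 0-3 | A 3-4 | idle 4-8 | C 8-17 | D 17-21 | B 21-33 |
Completion: A=4  B=33  C=17  D=21
Turnaround (C−A): A=1  B=25  C=9  D=12
Finish order: A → C → D → B

C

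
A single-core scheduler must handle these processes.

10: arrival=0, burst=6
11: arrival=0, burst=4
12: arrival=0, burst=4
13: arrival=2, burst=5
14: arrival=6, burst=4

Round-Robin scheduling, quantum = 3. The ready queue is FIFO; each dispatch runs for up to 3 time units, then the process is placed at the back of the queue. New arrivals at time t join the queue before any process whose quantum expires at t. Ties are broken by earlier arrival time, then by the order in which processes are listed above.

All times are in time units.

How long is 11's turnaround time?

Schedule: | 10 0-3 | 11 3-6 | 12 6-9 | 13 9-12 | 10 12-15 | 14 15-18 | 11 18-19 | 12 19-20 | 13 20-22 | 14 22-23 |
Completion: 10=15  11=19  12=20  13=22  14=23
Turnaround (C−A): 10=15  11=19  12=20  13=20  14=17
Turnaround(11) = completion − arrival = 19 − 0 = 19

19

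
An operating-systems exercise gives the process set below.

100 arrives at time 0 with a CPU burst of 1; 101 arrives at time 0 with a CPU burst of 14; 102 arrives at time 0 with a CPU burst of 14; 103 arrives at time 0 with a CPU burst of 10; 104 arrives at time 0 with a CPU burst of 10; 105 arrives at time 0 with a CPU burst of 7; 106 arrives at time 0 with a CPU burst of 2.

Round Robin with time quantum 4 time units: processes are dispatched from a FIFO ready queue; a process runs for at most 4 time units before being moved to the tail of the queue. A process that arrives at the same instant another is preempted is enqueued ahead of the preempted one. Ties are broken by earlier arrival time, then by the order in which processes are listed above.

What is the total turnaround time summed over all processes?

286

Gantt: | 100 0-1 | 101 1-5 | 102 5-9 | 103 9-13 | 104 13-17 | 105 17-21 | 106 21-23 | 101 23-27 | 102 27-31 | 103 31-35 | 104 35-39 | 105 39-42 | 101 42-46 | 102 46-50 | 103 50-52 | 104 52-54 | 101 54-56 | 102 56-58 |
Completion: 100=1  101=56  102=58  103=52  104=54  105=42  106=23
Turnaround = completion − arrival: 100=1, 101=56, 102=58, 103=52, 104=54, 105=42, 106=23
Total turnaround = 1 + 56 + 58 + 52 + 54 + 42 + 23 = 286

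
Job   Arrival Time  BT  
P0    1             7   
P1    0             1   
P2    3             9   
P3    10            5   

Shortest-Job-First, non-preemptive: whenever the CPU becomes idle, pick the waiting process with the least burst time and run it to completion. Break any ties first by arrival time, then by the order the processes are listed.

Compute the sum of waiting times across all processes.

Gantt: | P1 0-1 | P0 1-8 | P2 8-17 | P3 17-22 |
Completion: P0=8  P1=1  P2=17  P3=22
Waiting = turnaround − burst: P0=0, P1=0, P2=5, P3=7
Total waiting = 0 + 0 + 5 + 7 = 12

12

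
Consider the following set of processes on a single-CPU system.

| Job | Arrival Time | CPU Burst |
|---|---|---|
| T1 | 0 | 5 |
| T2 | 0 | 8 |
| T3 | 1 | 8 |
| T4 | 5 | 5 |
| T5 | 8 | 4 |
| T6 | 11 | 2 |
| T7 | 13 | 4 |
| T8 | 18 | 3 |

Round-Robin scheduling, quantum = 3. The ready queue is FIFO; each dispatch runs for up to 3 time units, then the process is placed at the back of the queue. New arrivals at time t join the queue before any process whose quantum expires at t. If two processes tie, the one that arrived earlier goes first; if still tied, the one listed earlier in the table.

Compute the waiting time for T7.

22

Schedule: | T1 0-3 | T2 3-6 | T3 6-9 | T1 9-11 | T4 11-14 | T2 14-17 | T5 17-20 | T3 20-23 | T6 23-25 | T7 25-28 | T4 28-30 | T2 30-32 | T8 32-35 | T5 35-36 | T3 36-38 | T7 38-39 |
Completion: T1=11  T2=32  T3=38  T4=30  T5=36  T6=25  T7=39  T8=35
Waiting(T7) = turnaround − burst = 26 − 4 = 22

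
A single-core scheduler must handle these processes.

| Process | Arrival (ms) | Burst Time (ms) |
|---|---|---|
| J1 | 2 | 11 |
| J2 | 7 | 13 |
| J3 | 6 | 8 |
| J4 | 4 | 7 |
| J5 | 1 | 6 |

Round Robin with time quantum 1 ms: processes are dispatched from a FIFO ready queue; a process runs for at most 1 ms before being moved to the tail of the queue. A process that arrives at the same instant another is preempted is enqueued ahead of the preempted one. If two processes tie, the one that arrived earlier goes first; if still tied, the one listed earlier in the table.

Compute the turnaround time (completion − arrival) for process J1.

39

Schedule: | idle 0-1 | J5 1-2 | J1 2-3 | J5 3-4 | J1 4-5 | J4 5-6 | J5 6-7 | J1 7-8 | J3 8-9 | J4 9-10 | J2 10-11 | J5 11-12 | J1 12-13 | J3 13-14 | J4 14-15 | J2 15-16 | J5 16-17 | J1 17-18 | J3 18-19 | J4 19-20 | J2 20-21 | J5 21-22 | J1 22-23 | J3 23-24 | J4 24-25 | J2 25-26 | J1 26-27 | J3 27-28 | J4 28-29 | J2 29-30 | J1 30-31 | J3 31-32 | J4 32-33 | J2 33-34 | J1 34-35 | J3 35-36 | J2 36-37 | J1 37-38 | J3 38-39 | J2 39-40 | J1 40-41 | J2 41-46 |
Completion: J1=41  J2=46  J3=39  J4=33  J5=22
Turnaround (C−A): J1=39  J2=39  J3=33  J4=29  J5=21
Turnaround(J1) = completion − arrival = 41 − 2 = 39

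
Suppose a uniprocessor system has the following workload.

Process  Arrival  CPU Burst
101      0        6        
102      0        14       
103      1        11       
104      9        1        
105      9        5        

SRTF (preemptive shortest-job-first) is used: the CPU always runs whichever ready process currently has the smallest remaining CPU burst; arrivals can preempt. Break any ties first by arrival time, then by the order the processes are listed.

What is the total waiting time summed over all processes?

Timeline: | 101 0-6 | 103 6-9 | 104 9-10 | 105 10-15 | 103 15-23 | 102 23-37 |
Completion: 101=6  102=37  103=23  104=10  105=15
Turnaround (C−A): 101=6  102=37  103=22  104=1  105=6
Waiting = turnaround − burst: 101=0, 102=23, 103=11, 104=0, 105=1
Total waiting = 0 + 23 + 11 + 0 + 1 = 35

35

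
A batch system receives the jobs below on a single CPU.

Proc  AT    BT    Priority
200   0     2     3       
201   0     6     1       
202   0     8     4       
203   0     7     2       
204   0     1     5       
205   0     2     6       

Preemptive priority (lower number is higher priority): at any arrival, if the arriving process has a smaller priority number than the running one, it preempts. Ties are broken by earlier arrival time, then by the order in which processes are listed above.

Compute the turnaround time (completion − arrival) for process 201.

6

Timeline: | 201 0-6 | 203 6-13 | 200 13-15 | 202 15-23 | 204 23-24 | 205 24-26 |
Completion: 200=15  201=6  202=23  203=13  204=24  205=26
Turnaround (C−A): 200=15  201=6  202=23  203=13  204=24  205=26
Turnaround(201) = completion − arrival = 6 − 0 = 6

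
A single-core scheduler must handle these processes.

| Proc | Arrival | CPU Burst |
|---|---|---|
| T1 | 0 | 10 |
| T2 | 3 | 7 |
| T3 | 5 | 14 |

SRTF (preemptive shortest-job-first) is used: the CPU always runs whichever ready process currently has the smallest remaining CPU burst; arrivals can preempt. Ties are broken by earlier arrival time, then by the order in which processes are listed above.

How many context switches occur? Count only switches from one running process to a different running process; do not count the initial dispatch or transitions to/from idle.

2

Schedule: | T1 0-10 | T2 10-17 | T3 17-31 |
Completion: T1=10  T2=17  T3=31
Turnaround (C−A): T1=10  T2=14  T3=26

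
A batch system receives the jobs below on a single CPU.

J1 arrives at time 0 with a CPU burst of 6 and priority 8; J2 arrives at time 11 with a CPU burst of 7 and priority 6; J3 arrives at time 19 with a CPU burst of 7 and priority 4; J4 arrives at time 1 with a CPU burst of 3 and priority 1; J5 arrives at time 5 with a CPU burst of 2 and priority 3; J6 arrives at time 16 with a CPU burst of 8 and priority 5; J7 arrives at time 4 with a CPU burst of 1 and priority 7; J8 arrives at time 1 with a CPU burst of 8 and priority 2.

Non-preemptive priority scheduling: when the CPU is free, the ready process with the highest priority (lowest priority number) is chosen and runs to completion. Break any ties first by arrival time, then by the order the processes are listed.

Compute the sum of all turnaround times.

Schedule: | J1 0-6 | J4 6-9 | J8 9-17 | J5 17-19 | J3 19-26 | J6 26-34 | J2 34-41 | J7 41-42 |
Completion: J1=6  J2=41  J3=26  J4=9  J5=19  J6=34  J7=42  J8=17
Turnaround (C−A): J1=6  J2=30  J3=7  J4=8  J5=14  J6=18  J7=38  J8=16
Turnaround = completion − arrival: J1=6, J2=30, J3=7, J4=8, J5=14, J6=18, J7=38, J8=16
Total turnaround = 6 + 30 + 7 + 8 + 14 + 18 + 38 + 16 = 137

137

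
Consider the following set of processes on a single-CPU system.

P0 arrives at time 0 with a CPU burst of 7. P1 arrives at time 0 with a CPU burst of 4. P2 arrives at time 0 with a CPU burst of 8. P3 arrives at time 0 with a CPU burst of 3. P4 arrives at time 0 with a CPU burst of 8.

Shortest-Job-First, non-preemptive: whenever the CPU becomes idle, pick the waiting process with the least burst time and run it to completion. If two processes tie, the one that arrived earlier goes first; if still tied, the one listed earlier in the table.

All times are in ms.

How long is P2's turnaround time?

22

Schedule: | P3 0-3 | P1 3-7 | P0 7-14 | P2 14-22 | P4 22-30 |
Completion: P0=14  P1=7  P2=22  P3=3  P4=30
Turnaround(P2) = completion − arrival = 22 − 0 = 22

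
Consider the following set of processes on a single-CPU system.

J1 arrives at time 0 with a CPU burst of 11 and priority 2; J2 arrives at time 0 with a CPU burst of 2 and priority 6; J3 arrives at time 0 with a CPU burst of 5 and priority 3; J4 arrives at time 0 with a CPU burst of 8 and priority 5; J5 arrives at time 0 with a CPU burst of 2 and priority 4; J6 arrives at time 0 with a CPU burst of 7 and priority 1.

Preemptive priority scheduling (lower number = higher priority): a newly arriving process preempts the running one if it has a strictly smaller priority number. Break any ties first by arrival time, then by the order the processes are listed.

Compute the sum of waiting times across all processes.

Gantt: | J6 0-7 | J1 7-18 | J3 18-23 | J5 23-25 | J4 25-33 | J2 33-35 |
Completion: J1=18  J2=35  J3=23  J4=33  J5=25  J6=7
Turnaround (C−A): J1=18  J2=35  J3=23  J4=33  J5=25  J6=7
Waiting = turnaround − burst: J1=7, J2=33, J3=18, J4=25, J5=23, J6=0
Total waiting = 7 + 33 + 18 + 25 + 23 + 0 = 106

106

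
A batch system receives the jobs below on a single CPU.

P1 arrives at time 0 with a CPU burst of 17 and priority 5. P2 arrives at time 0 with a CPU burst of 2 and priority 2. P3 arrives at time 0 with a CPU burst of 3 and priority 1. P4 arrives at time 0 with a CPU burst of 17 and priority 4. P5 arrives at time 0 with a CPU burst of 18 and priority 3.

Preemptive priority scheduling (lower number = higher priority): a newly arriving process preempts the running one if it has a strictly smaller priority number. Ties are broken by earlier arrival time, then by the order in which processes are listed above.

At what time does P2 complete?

5

Timeline: | P3 0-3 | P2 3-5 | P5 5-23 | P4 23-40 | P1 40-57 |
Completion: P1=57  P2=5  P3=3  P4=40  P5=23
Turnaround (C−A): P1=57  P2=5  P3=3  P4=40  P5=23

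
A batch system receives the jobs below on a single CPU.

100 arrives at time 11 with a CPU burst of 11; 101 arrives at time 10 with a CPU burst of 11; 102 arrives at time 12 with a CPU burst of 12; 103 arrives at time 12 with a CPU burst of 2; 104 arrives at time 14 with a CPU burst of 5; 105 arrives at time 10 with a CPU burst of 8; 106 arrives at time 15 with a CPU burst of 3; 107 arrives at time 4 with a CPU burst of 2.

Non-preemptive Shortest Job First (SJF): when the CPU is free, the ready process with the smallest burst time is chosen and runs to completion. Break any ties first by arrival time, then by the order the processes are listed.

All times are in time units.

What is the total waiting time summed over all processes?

Schedule: | idle 0-4 | 107 4-6 | idle 6-10 | 105 10-18 | 103 18-20 | 106 20-23 | 104 23-28 | 101 28-39 | 100 39-50 | 102 50-62 |
Completion: 100=50  101=39  102=62  103=20  104=28  105=18  106=23  107=6
Waiting = turnaround − burst: 100=28, 101=18, 102=38, 103=6, 104=9, 105=0, 106=5, 107=0
Total waiting = 28 + 18 + 38 + 6 + 9 + 0 + 5 + 0 = 104

104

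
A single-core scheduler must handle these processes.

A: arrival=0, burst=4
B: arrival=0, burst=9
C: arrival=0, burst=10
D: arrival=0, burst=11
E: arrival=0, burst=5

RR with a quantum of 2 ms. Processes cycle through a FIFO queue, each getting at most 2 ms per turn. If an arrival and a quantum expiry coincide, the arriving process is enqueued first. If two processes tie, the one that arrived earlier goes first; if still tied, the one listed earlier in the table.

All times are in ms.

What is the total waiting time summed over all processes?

109

Schedule: | A 0-2 | B 2-4 | C 4-6 | D 6-8 | E 8-10 | A 10-12 | B 12-14 | C 14-16 | D 16-18 | E 18-20 | B 20-22 | C 22-24 | D 24-26 | E 26-27 | B 27-29 | C 29-31 | D 31-33 | B 33-34 | C 34-36 | D 36-39 |
Completion: A=12  B=34  C=36  D=39  E=27
Waiting = turnaround − burst: A=8, B=25, C=26, D=28, E=22
Total waiting = 8 + 25 + 26 + 28 + 22 = 109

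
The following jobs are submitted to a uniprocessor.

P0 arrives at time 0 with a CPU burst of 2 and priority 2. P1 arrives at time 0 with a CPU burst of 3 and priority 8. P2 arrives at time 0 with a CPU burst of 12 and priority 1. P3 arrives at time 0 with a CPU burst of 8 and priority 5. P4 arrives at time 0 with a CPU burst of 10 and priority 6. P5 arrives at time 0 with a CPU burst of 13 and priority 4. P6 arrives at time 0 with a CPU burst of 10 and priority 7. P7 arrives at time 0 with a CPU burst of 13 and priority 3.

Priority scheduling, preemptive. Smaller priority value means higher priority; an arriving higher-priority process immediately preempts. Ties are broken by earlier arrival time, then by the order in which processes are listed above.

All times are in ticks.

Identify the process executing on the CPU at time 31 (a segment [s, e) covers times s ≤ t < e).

Gantt: | P2 0-12 | P0 12-14 | P7 14-27 | P5 27-40 | P3 40-48 | P4 48-58 | P6 58-68 | P1 68-71 |
Completion: P0=14  P1=71  P2=12  P3=48  P4=58  P5=40  P6=68  P7=27

P5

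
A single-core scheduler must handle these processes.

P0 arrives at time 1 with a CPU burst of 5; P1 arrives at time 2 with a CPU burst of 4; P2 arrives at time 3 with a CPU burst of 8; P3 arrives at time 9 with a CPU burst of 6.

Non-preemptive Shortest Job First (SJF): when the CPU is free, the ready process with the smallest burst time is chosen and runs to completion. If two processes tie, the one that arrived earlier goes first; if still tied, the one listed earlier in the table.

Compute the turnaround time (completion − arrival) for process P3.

7

Gantt: | idle 0-1 | P0 1-6 | P1 6-10 | P3 10-16 | P2 16-24 |
Completion: P0=6  P1=10  P2=24  P3=16
Turnaround (C−A): P0=5  P1=8  P2=21  P3=7
Turnaround(P3) = completion − arrival = 16 − 9 = 7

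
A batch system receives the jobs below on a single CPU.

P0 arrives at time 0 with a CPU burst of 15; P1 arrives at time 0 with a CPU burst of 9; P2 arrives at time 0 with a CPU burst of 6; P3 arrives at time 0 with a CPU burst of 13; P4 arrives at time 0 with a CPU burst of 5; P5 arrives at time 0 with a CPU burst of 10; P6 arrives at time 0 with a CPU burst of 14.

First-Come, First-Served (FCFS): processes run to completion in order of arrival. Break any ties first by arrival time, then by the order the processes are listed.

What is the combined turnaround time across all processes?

Timeline: | P0 0-15 | P1 15-24 | P2 24-30 | P3 30-43 | P4 43-48 | P5 48-58 | P6 58-72 |
Completion: P0=15  P1=24  P2=30  P3=43  P4=48  P5=58  P6=72
Turnaround (C−A): P0=15  P1=24  P2=30  P3=43  P4=48  P5=58  P6=72
Turnaround = completion − arrival: P0=15, P1=24, P2=30, P3=43, P4=48, P5=58, P6=72
Total turnaround = 15 + 24 + 30 + 43 + 48 + 58 + 72 = 290

290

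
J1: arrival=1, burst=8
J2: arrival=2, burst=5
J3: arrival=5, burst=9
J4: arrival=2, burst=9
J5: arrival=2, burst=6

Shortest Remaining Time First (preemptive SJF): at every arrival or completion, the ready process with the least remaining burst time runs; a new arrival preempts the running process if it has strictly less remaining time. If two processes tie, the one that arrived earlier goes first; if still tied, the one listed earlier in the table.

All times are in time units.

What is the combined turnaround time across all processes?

Gantt: | idle 0-1 | J1 1-2 | J2 2-7 | J5 7-13 | J1 13-20 | J4 20-29 | J3 29-38 |
Completion: J1=20  J2=7  J3=38  J4=29  J5=13
Turnaround (C−A): J1=19  J2=5  J3=33  J4=27  J5=11
Turnaround = completion − arrival: J1=19, J2=5, J3=33, J4=27, J5=11
Total turnaround = 19 + 5 + 33 + 27 + 11 = 95

95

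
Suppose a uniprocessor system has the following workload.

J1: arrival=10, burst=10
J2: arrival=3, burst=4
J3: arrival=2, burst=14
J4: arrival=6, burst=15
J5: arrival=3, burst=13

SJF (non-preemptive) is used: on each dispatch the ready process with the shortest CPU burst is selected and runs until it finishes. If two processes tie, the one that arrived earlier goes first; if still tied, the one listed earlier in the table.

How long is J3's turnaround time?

Schedule: | idle 0-2 | J3 2-16 | J2 16-20 | J1 20-30 | J5 30-43 | J4 43-58 |
Completion: J1=30  J2=20  J3=16  J4=58  J5=43
Turnaround (C−A): J1=20  J2=17  J3=14  J4=52  J5=40
Turnaround(J3) = completion − arrival = 16 − 2 = 14

14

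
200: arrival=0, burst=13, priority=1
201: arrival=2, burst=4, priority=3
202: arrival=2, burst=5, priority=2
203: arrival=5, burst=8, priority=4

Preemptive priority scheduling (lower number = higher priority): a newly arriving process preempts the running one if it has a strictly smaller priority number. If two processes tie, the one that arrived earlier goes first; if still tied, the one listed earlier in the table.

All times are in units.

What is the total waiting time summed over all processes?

Schedule: | 200 0-13 | 202 13-18 | 201 18-22 | 203 22-30 |
Completion: 200=13  201=22  202=18  203=30
Turnaround (C−A): 200=13  201=20  202=16  203=25
Waiting = turnaround − burst: 200=0, 201=16, 202=11, 203=17
Total waiting = 0 + 16 + 11 + 17 = 44

44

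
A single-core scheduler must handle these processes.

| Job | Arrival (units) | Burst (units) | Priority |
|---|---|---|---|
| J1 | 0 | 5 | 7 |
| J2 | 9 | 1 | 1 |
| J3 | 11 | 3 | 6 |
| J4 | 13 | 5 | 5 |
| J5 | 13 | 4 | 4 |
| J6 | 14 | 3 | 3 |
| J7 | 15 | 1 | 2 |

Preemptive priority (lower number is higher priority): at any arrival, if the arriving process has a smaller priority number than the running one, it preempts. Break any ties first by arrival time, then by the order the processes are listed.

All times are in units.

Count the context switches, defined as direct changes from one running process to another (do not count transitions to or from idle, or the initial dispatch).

Timeline: | J1 0-5 | idle 5-9 | J2 9-10 | idle 10-11 | J3 11-13 | J5 13-14 | J6 14-15 | J7 15-16 | J6 16-18 | J5 18-21 | J4 21-26 | J3 26-27 |
Completion: J1=5  J2=10  J3=27  J4=26  J5=21  J6=18  J7=16
Turnaround (C−A): J1=5  J2=1  J3=16  J4=13  J5=8  J6=4  J7=1

7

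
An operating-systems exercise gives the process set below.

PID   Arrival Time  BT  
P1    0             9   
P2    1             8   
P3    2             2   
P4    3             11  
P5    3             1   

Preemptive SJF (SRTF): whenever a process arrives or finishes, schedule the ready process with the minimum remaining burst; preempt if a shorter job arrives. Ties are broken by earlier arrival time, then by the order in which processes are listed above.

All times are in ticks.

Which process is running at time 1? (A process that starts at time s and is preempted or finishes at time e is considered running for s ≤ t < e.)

P1

Timeline: | P1 0-2 | P3 2-4 | P5 4-5 | P1 5-12 | P2 12-20 | P4 20-31 |
Completion: P1=12  P2=20  P3=4  P4=31  P5=5
Turnaround (C−A): P1=12  P2=19  P3=2  P4=28  P5=2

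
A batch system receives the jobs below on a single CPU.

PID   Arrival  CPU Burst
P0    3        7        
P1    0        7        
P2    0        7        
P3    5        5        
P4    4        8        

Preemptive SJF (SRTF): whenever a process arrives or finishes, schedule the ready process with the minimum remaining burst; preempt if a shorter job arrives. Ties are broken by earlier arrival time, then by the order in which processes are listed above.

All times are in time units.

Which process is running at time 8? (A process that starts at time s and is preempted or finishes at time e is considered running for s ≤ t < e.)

P3

Gantt: | P1 0-7 | P3 7-12 | P2 12-19 | P0 19-26 | P4 26-34 |
Completion: P0=26  P1=7  P2=19  P3=12  P4=34
Turnaround (C−A): P0=23  P1=7  P2=19  P3=7  P4=30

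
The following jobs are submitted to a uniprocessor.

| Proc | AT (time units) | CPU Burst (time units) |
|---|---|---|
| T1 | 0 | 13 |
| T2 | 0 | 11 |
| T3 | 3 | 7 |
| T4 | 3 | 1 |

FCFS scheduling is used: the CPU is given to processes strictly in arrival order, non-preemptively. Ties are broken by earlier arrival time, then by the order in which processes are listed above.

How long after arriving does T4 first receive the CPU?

Schedule: | T1 0-13 | T2 13-24 | T3 24-31 | T4 31-32 |
Completion: T1=13  T2=24  T3=31  T4=32
Turnaround (C−A): T1=13  T2=24  T3=28  T4=29
Response(T4) = first start − arrival = 31 − 3 = 28

28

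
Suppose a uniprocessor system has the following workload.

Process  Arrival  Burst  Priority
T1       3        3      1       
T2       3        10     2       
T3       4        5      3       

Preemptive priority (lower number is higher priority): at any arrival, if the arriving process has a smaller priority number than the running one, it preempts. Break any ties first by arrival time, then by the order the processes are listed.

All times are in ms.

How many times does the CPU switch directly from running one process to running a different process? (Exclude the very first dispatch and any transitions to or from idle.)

Gantt: | idle 0-3 | T1 3-6 | T2 6-16 | T3 16-21 |
Completion: T1=6  T2=16  T3=21

2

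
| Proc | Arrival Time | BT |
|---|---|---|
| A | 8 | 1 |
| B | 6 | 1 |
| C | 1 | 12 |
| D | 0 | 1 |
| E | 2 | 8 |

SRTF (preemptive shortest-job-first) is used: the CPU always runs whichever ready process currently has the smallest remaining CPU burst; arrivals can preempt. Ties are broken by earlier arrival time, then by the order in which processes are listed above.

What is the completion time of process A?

Gantt: | D 0-1 | C 1-2 | E 2-6 | B 6-7 | E 7-8 | A 8-9 | E 9-12 | C 12-23 |
Completion: A=9  B=7  C=23  D=1  E=12
Turnaround (C−A): A=1  B=1  C=22  D=1  E=10

9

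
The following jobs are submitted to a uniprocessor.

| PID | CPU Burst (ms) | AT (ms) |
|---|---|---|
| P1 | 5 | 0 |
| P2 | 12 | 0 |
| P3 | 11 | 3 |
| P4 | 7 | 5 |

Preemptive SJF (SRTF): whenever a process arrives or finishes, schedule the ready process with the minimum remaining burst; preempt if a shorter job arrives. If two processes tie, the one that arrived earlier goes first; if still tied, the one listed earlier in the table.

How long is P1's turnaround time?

Schedule: | P1 0-5 | P4 5-12 | P3 12-23 | P2 23-35 |
Completion: P1=5  P2=35  P3=23  P4=12
Turnaround (C−A): P1=5  P2=35  P3=20  P4=7
Turnaround(P1) = completion − arrival = 5 − 0 = 5

5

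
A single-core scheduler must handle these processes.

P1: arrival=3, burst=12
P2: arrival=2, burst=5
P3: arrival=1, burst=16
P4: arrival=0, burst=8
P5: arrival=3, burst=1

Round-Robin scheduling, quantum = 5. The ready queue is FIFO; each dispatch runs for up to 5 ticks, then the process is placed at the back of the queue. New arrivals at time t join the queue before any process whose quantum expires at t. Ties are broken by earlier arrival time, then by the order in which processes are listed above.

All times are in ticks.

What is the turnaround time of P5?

Timeline: | P4 0-5 | P3 5-10 | P2 10-15 | P1 15-20 | P5 20-21 | P4 21-24 | P3 24-29 | P1 29-34 | P3 34-39 | P1 39-41 | P3 41-42 |
Completion: P1=41  P2=15  P3=42  P4=24  P5=21
Turnaround (C−A): P1=38  P2=13  P3=41  P4=24  P5=18
Turnaround(P5) = completion − arrival = 21 − 3 = 18

18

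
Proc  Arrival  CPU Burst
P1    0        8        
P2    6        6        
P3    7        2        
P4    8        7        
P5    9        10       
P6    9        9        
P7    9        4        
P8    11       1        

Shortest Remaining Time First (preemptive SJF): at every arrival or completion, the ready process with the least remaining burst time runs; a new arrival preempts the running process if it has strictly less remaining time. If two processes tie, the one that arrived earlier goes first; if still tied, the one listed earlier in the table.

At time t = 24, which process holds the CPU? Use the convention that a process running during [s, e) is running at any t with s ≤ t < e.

P4

Schedule: | P1 0-8 | P3 8-10 | P7 10-11 | P8 11-12 | P7 12-15 | P2 15-21 | P4 21-28 | P6 28-37 | P5 37-47 |
Completion: P1=8  P2=21  P3=10  P4=28  P5=47  P6=37  P7=15  P8=12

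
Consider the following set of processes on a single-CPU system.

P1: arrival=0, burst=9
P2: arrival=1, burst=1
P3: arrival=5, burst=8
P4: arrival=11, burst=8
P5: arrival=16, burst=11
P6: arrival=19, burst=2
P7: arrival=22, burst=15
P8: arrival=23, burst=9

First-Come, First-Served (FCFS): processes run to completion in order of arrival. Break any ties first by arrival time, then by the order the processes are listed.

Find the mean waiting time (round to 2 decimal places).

12.00

Gantt: | P1 0-9 | P2 9-10 | P3 10-18 | P4 18-26 | P5 26-37 | P6 37-39 | P7 39-54 | P8 54-63 |
Completion: P1=9  P2=10  P3=18  P4=26  P5=37  P6=39  P7=54  P8=63
Waiting times: P1=0, P2=8, P3=5, P4=7, P5=10, P6=18, P7=17, P8=31
Average waiting = (0+8+5+7+10+18+17+31) / 8 = 96/8 = 12.00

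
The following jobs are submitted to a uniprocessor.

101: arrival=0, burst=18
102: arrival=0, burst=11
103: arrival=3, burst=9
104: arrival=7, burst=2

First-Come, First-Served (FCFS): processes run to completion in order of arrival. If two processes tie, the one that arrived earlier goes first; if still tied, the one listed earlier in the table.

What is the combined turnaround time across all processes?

Schedule: | 101 0-18 | 102 18-29 | 103 29-38 | 104 38-40 |
Completion: 101=18  102=29  103=38  104=40
Turnaround (C−A): 101=18  102=29  103=35  104=33
Turnaround = completion − arrival: 101=18, 102=29, 103=35, 104=33
Total turnaround = 18 + 29 + 35 + 33 = 115

115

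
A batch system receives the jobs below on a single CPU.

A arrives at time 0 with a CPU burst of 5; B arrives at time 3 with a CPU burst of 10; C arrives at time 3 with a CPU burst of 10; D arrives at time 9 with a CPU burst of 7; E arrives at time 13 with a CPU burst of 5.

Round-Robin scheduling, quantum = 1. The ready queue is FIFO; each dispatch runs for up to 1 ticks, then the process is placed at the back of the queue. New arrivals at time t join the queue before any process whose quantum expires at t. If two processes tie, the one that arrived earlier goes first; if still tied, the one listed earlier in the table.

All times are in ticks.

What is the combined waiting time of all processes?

Schedule: | A 0-3 | B 3-4 | C 4-5 | A 5-6 | B 6-7 | C 7-8 | A 8-9 | B 9-10 | C 10-11 | D 11-12 | B 12-13 | C 13-14 | D 14-15 | E 15-16 | B 16-17 | C 17-18 | D 18-19 | E 19-20 | B 20-21 | C 21-22 | D 22-23 | E 23-24 | B 24-25 | C 25-26 | D 26-27 | E 27-28 | B 28-29 | C 29-30 | D 30-31 | E 31-32 | B 32-33 | C 33-34 | D 34-35 | B 35-36 | C 36-37 |
Completion: A=9  B=36  C=37  D=35  E=32
Waiting = turnaround − burst: A=4, B=23, C=24, D=19, E=14
Total waiting = 4 + 23 + 24 + 19 + 14 = 84

84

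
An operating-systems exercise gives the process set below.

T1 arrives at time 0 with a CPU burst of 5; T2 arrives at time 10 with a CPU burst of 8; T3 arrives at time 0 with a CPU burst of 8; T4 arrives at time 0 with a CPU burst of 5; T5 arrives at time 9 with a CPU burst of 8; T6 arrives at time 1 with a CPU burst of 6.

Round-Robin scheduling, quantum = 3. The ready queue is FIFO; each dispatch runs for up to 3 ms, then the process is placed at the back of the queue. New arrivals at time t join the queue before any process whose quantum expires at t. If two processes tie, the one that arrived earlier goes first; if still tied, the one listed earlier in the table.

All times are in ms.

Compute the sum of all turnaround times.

152

Schedule: | T1 0-3 | T3 3-6 | T4 6-9 | T6 9-12 | T1 12-14 | T3 14-17 | T5 17-20 | T4 20-22 | T2 22-25 | T6 25-28 | T3 28-30 | T5 30-33 | T2 33-36 | T5 36-38 | T2 38-40 |
Completion: T1=14  T2=40  T3=30  T4=22  T5=38  T6=28
Turnaround (C−A): T1=14  T2=30  T3=30  T4=22  T5=29  T6=27
Turnaround = completion − arrival: T1=14, T2=30, T3=30, T4=22, T5=29, T6=27
Total turnaround = 14 + 30 + 30 + 22 + 29 + 27 = 152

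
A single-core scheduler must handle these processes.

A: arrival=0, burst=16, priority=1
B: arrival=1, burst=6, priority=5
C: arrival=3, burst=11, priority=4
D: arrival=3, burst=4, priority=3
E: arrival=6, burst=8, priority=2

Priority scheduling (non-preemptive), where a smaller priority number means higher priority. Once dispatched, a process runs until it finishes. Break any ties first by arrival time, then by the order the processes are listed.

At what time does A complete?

Timeline: | A 0-16 | E 16-24 | D 24-28 | C 28-39 | B 39-45 |
Completion: A=16  B=45  C=39  D=28  E=24
Turnaround (C−A): A=16  B=44  C=36  D=25  E=18

16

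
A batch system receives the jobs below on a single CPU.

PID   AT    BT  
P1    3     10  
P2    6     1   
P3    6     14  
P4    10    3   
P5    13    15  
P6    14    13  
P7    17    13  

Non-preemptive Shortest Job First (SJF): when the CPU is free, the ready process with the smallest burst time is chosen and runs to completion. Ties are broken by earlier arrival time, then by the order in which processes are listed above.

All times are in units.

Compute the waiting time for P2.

Schedule: | idle 0-3 | P1 3-13 | P2 13-14 | P4 14-17 | P6 17-30 | P7 30-43 | P3 43-57 | P5 57-72 |
Completion: P1=13  P2=14  P3=57  P4=17  P5=72  P6=30  P7=43
Turnaround (C−A): P1=10  P2=8  P3=51  P4=7  P5=59  P6=16  P7=26
Waiting(P2) = turnaround − burst = 8 − 1 = 7

7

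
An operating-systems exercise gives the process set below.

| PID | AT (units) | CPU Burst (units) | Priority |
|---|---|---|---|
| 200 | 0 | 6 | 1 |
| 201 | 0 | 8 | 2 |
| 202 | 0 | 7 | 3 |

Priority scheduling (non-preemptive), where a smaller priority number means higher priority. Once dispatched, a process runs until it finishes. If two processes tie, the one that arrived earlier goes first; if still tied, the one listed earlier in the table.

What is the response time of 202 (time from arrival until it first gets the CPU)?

14

Timeline: | 200 0-6 | 201 6-14 | 202 14-21 |
Completion: 200=6  201=14  202=21
Turnaround (C−A): 200=6  201=14  202=21
Response(202) = first start − arrival = 14 − 0 = 14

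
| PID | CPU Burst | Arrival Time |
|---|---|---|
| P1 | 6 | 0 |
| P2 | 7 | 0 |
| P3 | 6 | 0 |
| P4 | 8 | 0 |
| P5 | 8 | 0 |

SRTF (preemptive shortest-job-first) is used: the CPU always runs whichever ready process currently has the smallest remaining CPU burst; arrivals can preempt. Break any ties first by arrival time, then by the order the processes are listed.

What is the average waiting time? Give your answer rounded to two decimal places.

Schedule: | P1 0-6 | P3 6-12 | P2 12-19 | P4 19-27 | P5 27-35 |
Completion: P1=6  P2=19  P3=12  P4=27  P5=35
Waiting times: P1=0, P2=12, P3=6, P4=19, P5=27
Average waiting = (0+12+6+19+27) / 5 = 64/5 = 12.80

12.80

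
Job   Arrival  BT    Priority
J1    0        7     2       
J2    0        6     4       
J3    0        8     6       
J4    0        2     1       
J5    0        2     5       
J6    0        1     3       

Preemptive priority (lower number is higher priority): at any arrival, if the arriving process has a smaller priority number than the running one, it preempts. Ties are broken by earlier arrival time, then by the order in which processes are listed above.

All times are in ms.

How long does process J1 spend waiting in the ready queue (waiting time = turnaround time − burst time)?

Timeline: | J4 0-2 | J1 2-9 | J6 9-10 | J2 10-16 | J5 16-18 | J3 18-26 |
Completion: J1=9  J2=16  J3=26  J4=2  J5=18  J6=10
Turnaround (C−A): J1=9  J2=16  J3=26  J4=2  J5=18  J6=10
Waiting(J1) = turnaround − burst = 9 − 7 = 2

2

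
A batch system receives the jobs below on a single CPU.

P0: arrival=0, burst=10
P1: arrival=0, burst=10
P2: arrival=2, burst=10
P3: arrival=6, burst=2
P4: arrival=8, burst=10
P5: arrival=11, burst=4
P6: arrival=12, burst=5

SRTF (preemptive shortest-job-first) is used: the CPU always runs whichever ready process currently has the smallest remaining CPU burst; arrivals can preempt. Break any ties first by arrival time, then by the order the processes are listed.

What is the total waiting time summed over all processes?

90

Gantt: | P0 0-6 | P3 6-8 | P0 8-12 | P5 12-16 | P6 16-21 | P1 21-31 | P2 31-41 | P4 41-51 |
Completion: P0=12  P1=31  P2=41  P3=8  P4=51  P5=16  P6=21
Turnaround (C−A): P0=12  P1=31  P2=39  P3=2  P4=43  P5=5  P6=9
Waiting = turnaround − burst: P0=2, P1=21, P2=29, P3=0, P4=33, P5=1, P6=4
Total waiting = 2 + 21 + 29 + 0 + 33 + 1 + 4 = 90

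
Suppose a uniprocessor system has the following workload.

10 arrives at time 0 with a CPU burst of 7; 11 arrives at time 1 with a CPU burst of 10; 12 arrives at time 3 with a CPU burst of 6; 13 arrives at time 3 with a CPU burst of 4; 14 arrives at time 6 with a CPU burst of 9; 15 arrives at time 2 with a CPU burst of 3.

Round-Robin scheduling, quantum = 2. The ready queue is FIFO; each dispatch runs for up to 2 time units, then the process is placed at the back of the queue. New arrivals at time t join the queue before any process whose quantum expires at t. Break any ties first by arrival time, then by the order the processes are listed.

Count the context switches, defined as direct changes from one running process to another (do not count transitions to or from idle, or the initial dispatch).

19

Schedule: | 10 0-2 | 11 2-4 | 15 4-6 | 10 6-8 | 12 8-10 | 13 10-12 | 11 12-14 | 14 14-16 | 15 16-17 | 10 17-19 | 12 19-21 | 13 21-23 | 11 23-25 | 14 25-27 | 10 27-28 | 12 28-30 | 11 30-32 | 14 32-34 | 11 34-36 | 14 36-39 |
Completion: 10=28  11=36  12=30  13=23  14=39  15=17
Turnaround (C−A): 10=28  11=35  12=27  13=20  14=33  15=15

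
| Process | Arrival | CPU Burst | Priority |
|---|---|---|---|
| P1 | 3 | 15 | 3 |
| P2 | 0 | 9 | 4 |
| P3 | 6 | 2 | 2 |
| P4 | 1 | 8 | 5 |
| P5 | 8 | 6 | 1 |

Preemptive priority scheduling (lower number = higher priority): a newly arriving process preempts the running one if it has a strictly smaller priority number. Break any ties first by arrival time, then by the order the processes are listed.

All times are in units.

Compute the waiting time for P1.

Timeline: | P2 0-3 | P1 3-6 | P3 6-8 | P5 8-14 | P1 14-26 | P2 26-32 | P4 32-40 |
Completion: P1=26  P2=32  P3=8  P4=40  P5=14
Turnaround (C−A): P1=23  P2=32  P3=2  P4=39  P5=6
Waiting(P1) = turnaround − burst = 23 − 15 = 8

8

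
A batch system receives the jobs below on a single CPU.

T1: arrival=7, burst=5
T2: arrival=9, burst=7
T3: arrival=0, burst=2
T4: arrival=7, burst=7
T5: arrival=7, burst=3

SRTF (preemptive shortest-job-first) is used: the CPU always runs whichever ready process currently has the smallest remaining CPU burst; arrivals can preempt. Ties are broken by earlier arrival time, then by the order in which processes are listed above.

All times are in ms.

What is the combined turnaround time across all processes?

Gantt: | T3 0-2 | idle 2-7 | T5 7-10 | T1 10-15 | T4 15-22 | T2 22-29 |
Completion: T1=15  T2=29  T3=2  T4=22  T5=10
Turnaround = completion − arrival: T1=8, T2=20, T3=2, T4=15, T5=3
Total turnaround = 8 + 20 + 2 + 15 + 3 = 48

48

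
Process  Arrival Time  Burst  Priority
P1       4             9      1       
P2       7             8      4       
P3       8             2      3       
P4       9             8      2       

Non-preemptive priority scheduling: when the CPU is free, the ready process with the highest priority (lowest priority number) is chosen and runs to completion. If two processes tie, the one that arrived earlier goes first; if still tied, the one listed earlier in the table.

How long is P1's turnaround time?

9

Schedule: | idle 0-4 | P1 4-13 | P4 13-21 | P3 21-23 | P2 23-31 |
Completion: P1=13  P2=31  P3=23  P4=21
Turnaround (C−A): P1=9  P2=24  P3=15  P4=12
Turnaround(P1) = completion − arrival = 13 − 4 = 9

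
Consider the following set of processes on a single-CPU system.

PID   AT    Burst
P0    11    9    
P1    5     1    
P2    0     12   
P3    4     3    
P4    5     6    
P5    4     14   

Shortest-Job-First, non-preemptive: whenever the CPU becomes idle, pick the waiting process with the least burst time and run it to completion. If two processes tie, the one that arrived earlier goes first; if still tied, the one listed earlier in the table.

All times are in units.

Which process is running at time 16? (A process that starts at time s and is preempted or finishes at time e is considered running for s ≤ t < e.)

Timeline: | P2 0-12 | P1 12-13 | P3 13-16 | P4 16-22 | P0 22-31 | P5 31-45 |
Completion: P0=31  P1=13  P2=12  P3=16  P4=22  P5=45
Turnaround (C−A): P0=20  P1=8  P2=12  P3=12  P4=17  P5=41

P4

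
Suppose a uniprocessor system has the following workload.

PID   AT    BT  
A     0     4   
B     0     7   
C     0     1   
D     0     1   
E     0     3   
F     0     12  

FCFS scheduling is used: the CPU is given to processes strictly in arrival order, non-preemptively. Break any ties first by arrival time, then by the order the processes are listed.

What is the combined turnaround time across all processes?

84

Schedule: | A 0-4 | B 4-11 | C 11-12 | D 12-13 | E 13-16 | F 16-28 |
Completion: A=4  B=11  C=12  D=13  E=16  F=28
Turnaround = completion − arrival: A=4, B=11, C=12, D=13, E=16, F=28
Total turnaround = 4 + 11 + 12 + 13 + 16 + 28 = 84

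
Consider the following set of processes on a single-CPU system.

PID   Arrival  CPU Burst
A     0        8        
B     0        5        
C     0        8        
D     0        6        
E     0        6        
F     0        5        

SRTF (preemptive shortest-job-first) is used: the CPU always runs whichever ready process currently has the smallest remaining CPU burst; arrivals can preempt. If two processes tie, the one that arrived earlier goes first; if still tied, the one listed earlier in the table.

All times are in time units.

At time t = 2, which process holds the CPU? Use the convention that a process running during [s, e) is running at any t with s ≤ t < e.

B

Gantt: | B 0-5 | F 5-10 | D 10-16 | E 16-22 | A 22-30 | C 30-38 |
Completion: A=30  B=5  C=38  D=16  E=22  F=10
Turnaround (C−A): A=30  B=5  C=38  D=16  E=22  F=10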